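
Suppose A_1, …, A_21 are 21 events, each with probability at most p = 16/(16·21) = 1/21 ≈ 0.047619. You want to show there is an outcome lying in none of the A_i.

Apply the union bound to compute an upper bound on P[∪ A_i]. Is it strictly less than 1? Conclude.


Union bound: P[∪_{i=1}^{21} A_i] ≤ Σ_i P[A_i] ≤ 21·p = 21·(1/21) = 1.
Numerically: 1 ≈ 1.000000.
Is 1 < 1? NO.
Since the bound 1 is ≥ 1, the union bound is uninformative here; it does NOT by itself certify existence.

21·p = 1 ≈ 1.000000; existence NOT certified by the union bound.


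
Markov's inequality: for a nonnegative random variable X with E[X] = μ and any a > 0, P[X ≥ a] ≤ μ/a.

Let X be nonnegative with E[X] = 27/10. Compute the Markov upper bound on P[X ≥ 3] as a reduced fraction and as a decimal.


μ = E[X] = 27/10, a = 3.
Markov: P[X ≥ 3] ≤ μ/a = (27/10)/3 = 9/10.
Numerically: ≈ 0.900.
(Since a = 3 > μ = 2.700, the bound 9/10 is < 1 and informative.)

P[X ≥ 3] ≤ 9/10 ≈ 0.900.


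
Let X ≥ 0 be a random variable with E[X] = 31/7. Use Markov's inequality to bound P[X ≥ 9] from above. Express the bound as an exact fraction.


μ = E[X] = 31/7, a = 9.
Markov: P[X ≥ 9] ≤ μ/a = (31/7)/9 = 31/63.
Numerically: ≈ 0.492063.
(Since a = 9 > μ = 4.428571, the bound 31/63 is < 1 and informative.)

P[X ≥ 9] ≤ 31/63 ≈ 0.492063.


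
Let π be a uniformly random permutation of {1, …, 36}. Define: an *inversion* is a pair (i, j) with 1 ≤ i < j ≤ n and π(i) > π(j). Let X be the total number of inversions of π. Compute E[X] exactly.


Write X = Σ X_I over the C(36, 2) = 630 pairs i < j, with X_I the indicator of one inversion.
There are 630 indicators.
For each fixed pair i < j, the values π(i) and π(j) are two distinct elements of {1, …, 36} in uniformly random order; by symmetry P[π(i) > π(j)] = 1/2.
By linearity: E[X] = 630 · (1/2) = C(36, 2) · (1/2) = 630/2 = 315 ≈ 315.000000.

E[X] = 315 = 315.000000.


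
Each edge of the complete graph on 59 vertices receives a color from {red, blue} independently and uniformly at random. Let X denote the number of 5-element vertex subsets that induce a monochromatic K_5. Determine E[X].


Let X = Σ_S X_S over the C(59, 5) = 5006386 subsets S of size 5, where X_S = 1 if the K_5 on S is monochromatic.
For a fixed S, the K_5 on S has C(5, 2) = 10 edges. P[all 10 edges red] = (1/2)^10, and likewise for blue, so P[monochromatic] = 2·(1/2)^10 = 2^{1 − 10} = 1/512.
Summing: E[X] = C(59, 5) · 2^{1 − 10} = 5006386 · 1/512 = 2503193/256.
Numerically: E[X] ≈ 9778.0977.

E[X] = C(59,5)·2^(1−C(5,2)) = 2503193/256 ≈ 9778.0977.


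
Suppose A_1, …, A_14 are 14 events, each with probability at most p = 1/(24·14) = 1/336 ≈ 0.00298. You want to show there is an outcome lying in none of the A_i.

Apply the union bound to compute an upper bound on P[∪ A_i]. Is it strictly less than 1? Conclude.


Union bound: P[∪_{i=1}^{14} A_i] ≤ Σ_i P[A_i] ≤ 14·p = 14·(1/336) = 1/24.
Numerically: 1/24 ≈ 0.04167.
Is 1/24 < 1? YES.
Since P[∪ A_i] ≤ 1/24 < 1, the complement has P[∩ A_i^c] ≥ 1 − 1/24 = 23/24 > 0, so some outcome avoids every A_i.

14·p = 1/24 ≈ 0.04167; existence CERTIFIED by the union bound.


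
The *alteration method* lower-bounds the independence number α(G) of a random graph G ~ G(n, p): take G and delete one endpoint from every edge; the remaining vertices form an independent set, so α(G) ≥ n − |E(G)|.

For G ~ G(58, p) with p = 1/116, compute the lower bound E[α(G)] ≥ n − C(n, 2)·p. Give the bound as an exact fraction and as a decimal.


E[|E(G)|] = C(58, 2)·p = 1653 · (1/116) = 57/4.
E[α(G)] ≥ n − E[|E(G)|] = 58 − 57/4 = 175/4.
Numerically: ≈ 43.750000.
(This is only a lower bound; the true E[α(G)] may be larger.)

E[α(G)] ≥ 175/4 ≈ 43.750000.


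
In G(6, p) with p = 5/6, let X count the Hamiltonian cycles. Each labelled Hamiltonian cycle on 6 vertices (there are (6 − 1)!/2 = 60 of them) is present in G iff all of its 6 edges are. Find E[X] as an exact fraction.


K_6 has (6 − 1)!/2 = 60 labelled Hamiltonian cycles.
For each such Hamiltonian cycle H, let X_H = 1 if all 6 edges of H are present in G. Then P[X_H = 1] = p^{6} = (5/6)^{6} = 15625/46656.
Summing the indicators: E[X] = Σ_H E[X_H] = 60 · p^{6} = 60 · 15625/46656 = 78125/3888.
Numerically: E[X] ≈ 20.1.

E[X] = 60 · (5/6)^{6} = 78125/3888 ≈ 20.1.


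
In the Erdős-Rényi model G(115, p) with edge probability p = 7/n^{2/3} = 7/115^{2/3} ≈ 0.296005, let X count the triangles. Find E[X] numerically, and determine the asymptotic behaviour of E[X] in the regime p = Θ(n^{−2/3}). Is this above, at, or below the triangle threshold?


Number of potential triangles: C(115, 3) = 246905.
Each occurs with probability p³ ≈ (0.296005)³ ≈ 2.59357278e-02.
By linearity: E[X] = C(115, 3)·p³ ≈ 246905 · 2.59357278e-02 ≈ 6403.660870.
Since α = 2/3 < 1, p = c/n^{2/3} ≫ 1/n is above the triangle threshold p ~ 1/n. Asymptotically E[X] ~ (c³/6)·n^{3(1−α)} = (7³/6)·n^{1} → ∞; triangles are abundant w.h.p.

E[X] ≈ 6403.660870; in regime p = Θ(1/n^{2/3}) E[X] diverges (above the triangle threshold p ~ 1/n).


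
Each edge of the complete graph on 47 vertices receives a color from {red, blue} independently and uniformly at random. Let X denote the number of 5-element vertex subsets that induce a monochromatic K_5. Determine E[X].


Let X = Σ_S X_S over the C(47, 5) = 1533939 subsets S of size 5, where X_S = 1 if the K_5 on S is monochromatic.
For a fixed S, the K_5 on S has C(5, 2) = 10 edges. P[all 10 edges red] = (1/2)^10, and likewise for blue, so P[monochromatic] = 2·(1/2)^10 = 2^{1 − 10} = 1/512.
Summing: E[X] = C(47, 5) · 2^{1 − 10} = 1533939 · 1/512 = 1533939/512.
Numerically: E[X] ≈ 2995.975.

E[X] = C(47,5)·2^(1−C(5,2)) = 1533939/512 ≈ 2995.975.


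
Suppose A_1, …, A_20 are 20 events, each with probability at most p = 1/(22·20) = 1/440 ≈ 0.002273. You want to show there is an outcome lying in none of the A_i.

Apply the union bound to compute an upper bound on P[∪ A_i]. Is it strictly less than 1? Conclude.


Union bound: P[∪_{i=1}^{20} A_i] ≤ Σ_i P[A_i] ≤ 20·p = 20·(1/440) = 1/22.
Numerically: 1/22 ≈ 0.045455.
Is 1/22 < 1? YES.
Since P[∪ A_i] ≤ 1/22 < 1, the complement has P[∩ A_i^c] ≥ 1 − 1/22 = 21/22 > 0, so some outcome avoids every A_i.

20·p = 1/22 ≈ 0.045455; existence CERTIFIED by the union bound.


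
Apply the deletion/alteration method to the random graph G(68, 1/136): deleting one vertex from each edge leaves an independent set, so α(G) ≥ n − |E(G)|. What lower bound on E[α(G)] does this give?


E[|E(G)|] = C(68, 2)·p = 2278 · (1/136) = 67/4.
E[α(G)] ≥ n − E[|E(G)|] = 68 − 67/4 = 205/4.
Numerically: ≈ 51.250000.
(This is only a lower bound; the true E[α(G)] may be larger.)

E[α(G)] ≥ 205/4 ≈ 51.250000.


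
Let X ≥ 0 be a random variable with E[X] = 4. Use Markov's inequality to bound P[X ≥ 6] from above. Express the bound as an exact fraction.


μ = E[X] = 4, a = 6.
Markov: P[X ≥ 6] ≤ μ/a = (4)/6 = 2/3.
Numerically: ≈ 0.66667.
(Since a = 6 > μ = 4.00000, the bound 2/3 is < 1 and informative.)

P[X ≥ 6] ≤ 2/3 ≈ 0.66667.


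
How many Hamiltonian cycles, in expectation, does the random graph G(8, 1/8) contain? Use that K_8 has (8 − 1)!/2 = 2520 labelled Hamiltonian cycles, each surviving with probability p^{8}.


K_8 has (8 − 1)!/2 = 2520 labelled Hamiltonian cycles.
For each such Hamiltonian cycle H, let X_H = 1 if all 8 edges of H are present in G. Then P[X_H = 1] = p^{8} = (1/8)^{8} = 1/16777216.
By linearity of expectation: E[X] = Σ_H E[X_H] = 2520 · p^{8} = 2520 · 1/16777216 = 315/2097152.
Numerically: E[X] ≈ 0.0001502.

E[X] = 2520 · (1/8)^{8} = 315/2097152 ≈ 0.0001502.


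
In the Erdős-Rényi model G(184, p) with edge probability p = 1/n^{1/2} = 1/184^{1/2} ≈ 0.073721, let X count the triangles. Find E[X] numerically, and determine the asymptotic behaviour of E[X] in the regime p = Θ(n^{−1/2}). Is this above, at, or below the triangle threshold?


Number of potential triangles: C(184, 3) = 1021384.
Each occurs with probability p³ ≈ (0.073721)³ ≈ 4.0065749e-04.
By linearity: E[X] = C(184, 3)·p³ ≈ 1021384 · 4.0065749e-04 ≈ 409.22515.
Since α = 1/2 < 1, p = c/n^{1/2} ≫ 1/n is above the triangle threshold p ~ 1/n. Asymptotically E[X] ~ (c³/6)·n^{3(1−α)} = (1³/6)·n^{1.5} → ∞; triangles are abundant w.h.p.

E[X] ≈ 409.22515; in regime p = Θ(1/n^{1/2}) E[X] diverges (above the triangle threshold p ~ 1/n).


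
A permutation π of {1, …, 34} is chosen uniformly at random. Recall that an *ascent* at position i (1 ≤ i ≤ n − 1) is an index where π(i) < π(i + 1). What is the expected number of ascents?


Write X = Σ X_I over i = 1, …, 33, with X_I the indicator of one ascent.
There are 33 indicators.
For each fixed i, the pair (π(i), π(i+1)) is a uniformly random ordered pair of distinct values from {1, …, 34}; by symmetry P[π(i) < π(i+1)] = 1/2.
By linearity: E[X] = 33 · (1/2) = (34 − 1) · (1/2) = 33/2 ≈ 16.500.

E[X] = 33/2 = 16.500.


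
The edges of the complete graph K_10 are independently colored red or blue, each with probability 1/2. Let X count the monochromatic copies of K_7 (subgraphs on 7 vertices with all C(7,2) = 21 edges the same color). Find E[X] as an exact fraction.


Let X = Σ_S X_S over the C(10, 7) = 120 subsets S of size 7, where X_S = 1 if the K_7 on S is monochromatic.
For a fixed S, the K_7 on S has C(7, 2) = 21 edges. P[all 21 edges red] = (1/2)^21, and likewise for blue, so P[monochromatic] = 2·(1/2)^21 = 2^{1 − 21} = 1/1048576.
By linearity of expectation: E[X] = C(10, 7) · 2^{1 − 21} = 120 · 1/1048576 = 15/131072.
Numerically: E[X] ≈ 0.0001.

E[X] = C(10,7)·2^(1−C(7,2)) = 15/131072 ≈ 0.0001.


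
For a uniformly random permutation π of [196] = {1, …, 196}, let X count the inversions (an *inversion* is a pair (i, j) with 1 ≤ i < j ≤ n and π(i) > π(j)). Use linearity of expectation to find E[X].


Write X = Σ X_I over the C(196, 2) = 19110 pairs i < j, with X_I the indicator of one inversion.
There are 19110 indicators.
For each fixed pair i < j, the values π(i) and π(j) are two distinct elements of {1, …, 196} in uniformly random order; by symmetry P[π(i) > π(j)] = 1/2.
By linearity: E[X] = 19110 · (1/2) = C(196, 2) · (1/2) = 19110/2 = 9555 ≈ 9555.000000.

E[X] = 9555 = 9555.000000.


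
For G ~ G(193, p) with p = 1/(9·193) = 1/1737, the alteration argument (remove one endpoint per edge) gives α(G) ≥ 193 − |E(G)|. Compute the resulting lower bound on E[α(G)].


E[|E(G)|] = C(193, 2)·p = 18528 · (1/1737) = 32/3.
E[α(G)] ≥ n − E[|E(G)|] = 193 − 32/3 = 547/3.
Numerically: ≈ 182.33333.
(This is only a lower bound; the true E[α(G)] may be larger.)

E[α(G)] ≥ 547/3 ≈ 182.33333.


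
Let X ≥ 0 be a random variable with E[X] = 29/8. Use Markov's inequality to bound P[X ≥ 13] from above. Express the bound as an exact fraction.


μ = E[X] = 29/8, a = 13.
Markov: P[X ≥ 13] ≤ μ/a = (29/8)/13 = 29/104.
Numerically: ≈ 0.278846.
(Since a = 13 > μ = 3.625000, the bound 29/104 is < 1 and informative.)

P[X ≥ 13] ≤ 29/104 ≈ 0.278846.


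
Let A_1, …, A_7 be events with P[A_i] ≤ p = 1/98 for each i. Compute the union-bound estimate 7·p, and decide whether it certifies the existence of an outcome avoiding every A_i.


Union bound: P[∪_{i=1}^{7} A_i] ≤ Σ_i P[A_i] ≤ 7·p = 7·(1/98) = 1/14.
Numerically: 1/14 ≈ 0.071429.
Is 1/14 < 1? YES.
Since P[∪ A_i] ≤ 1/14 < 1, the complement has P[∩ A_i^c] ≥ 1 − 1/14 = 13/14 > 0, so some outcome avoids every A_i.

7·p = 1/14 ≈ 0.071429; existence CERTIFIED by the union bound.


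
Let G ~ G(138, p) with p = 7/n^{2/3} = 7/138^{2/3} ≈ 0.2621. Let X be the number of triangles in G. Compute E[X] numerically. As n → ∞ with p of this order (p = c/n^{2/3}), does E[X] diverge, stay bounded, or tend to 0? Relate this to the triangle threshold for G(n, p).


Number of potential triangles: C(138, 3) = 428536.
Each occurs with probability p³ ≈ (0.2621)³ ≈ 1.801092e-02.
By linearity: E[X] = C(138, 3)·p³ ≈ 428536 · 1.801092e-02 ≈ 7718.3285.
Since α = 2/3 < 1, p = c/n^{2/3} ≫ 1/n is above the triangle threshold p ~ 1/n. Asymptotically E[X] ~ (c³/6)·n^{3(1−α)} = (7³/6)·n^{1} → ∞; triangles are abundant w.h.p.

E[X] ≈ 7718.3285; in regime p = Θ(1/n^{2/3}) E[X] diverges (above the triangle threshold p ~ 1/n).


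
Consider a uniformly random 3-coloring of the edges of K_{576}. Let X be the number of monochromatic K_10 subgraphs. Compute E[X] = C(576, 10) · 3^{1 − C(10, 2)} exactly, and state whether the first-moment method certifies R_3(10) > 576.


E[X] = C(576, 10) · 3^{1 − 45} = 1024104945306307344480 · 3^{−44} = 1024104945306307344480/984770902183611232881.
As a reduced fraction: E[X] = 12643270929707498080/12157665459056928801 ≈ 1.0399423.
Is E[X] < 1? NO.
Since E[X] ≥ 1, the first-moment bound is inconclusive at n = 576; it does NOT by itself certify R_3(10) > 576.

E[X] = 12643270929707498080/12157665459056928801 ≈ 1.0399423; E[X] ≥ 1; first-moment method inconclusive here.


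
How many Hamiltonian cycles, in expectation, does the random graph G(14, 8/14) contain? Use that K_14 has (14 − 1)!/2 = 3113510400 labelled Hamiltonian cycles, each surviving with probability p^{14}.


K_14 has (14 − 1)!/2 = 3113510400 labelled Hamiltonian cycles.
For each such Hamiltonian cycle H, let X_H = 1 if all 14 edges of H are present in G. Then P[X_H = 1] = p^{14} = (4/7)^{14} = 268435456/678223072849.
By linearity of expectation: E[X] = Σ_H E[X_H] = 3113510400 · p^{14} = 3113510400 · 268435456/678223072849 = 119396654854963200/96889010407.
Numerically: E[X] ≈ 1.23e+06.

E[X] = 3113510400 · (4/7)^{14} = 119396654854963200/96889010407 ≈ 1.23e+06.


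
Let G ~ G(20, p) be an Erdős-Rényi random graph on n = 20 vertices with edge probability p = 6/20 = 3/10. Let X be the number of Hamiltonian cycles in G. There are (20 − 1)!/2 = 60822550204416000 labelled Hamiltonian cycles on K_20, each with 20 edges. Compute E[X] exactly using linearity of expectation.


K_20 has (20 − 1)!/2 = 60822550204416000 labelled Hamiltonian cycles.
For each such Hamiltonian cycle H, let X_H = 1 if all 20 edges of H are present in G. Then P[X_H = 1] = p^{20} = (3/10)^{20} = 3486784401/100000000000000000000.
By linearity of expectation: E[X] = Σ_H E[X_H] = 60822550204416000 · p^{20} = 60822550204416000 · 3486784401/100000000000000000000 = 51776152168407487821/24414062500000.
Numerically: E[X] ≈ 2.1208e+06.

E[X] = 60822550204416000 · (3/10)^{20} = 51776152168407487821/24414062500000 ≈ 2.1208e+06.


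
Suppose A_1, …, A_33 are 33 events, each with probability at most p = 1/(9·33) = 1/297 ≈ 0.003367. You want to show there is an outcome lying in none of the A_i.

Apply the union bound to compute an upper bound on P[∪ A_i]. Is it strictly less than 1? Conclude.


Union bound: P[∪_{i=1}^{33} A_i] ≤ Σ_i P[A_i] ≤ 33·p = 33·(1/297) = 1/9.
Numerically: 1/9 ≈ 0.111111.
Is 1/9 < 1? YES.
Since P[∪ A_i] ≤ 1/9 < 1, the complement has P[∩ A_i^c] ≥ 1 − 1/9 = 8/9 > 0, so some outcome avoids every A_i.

33·p = 1/9 ≈ 0.111111; existence CERTIFIED by the union bound.


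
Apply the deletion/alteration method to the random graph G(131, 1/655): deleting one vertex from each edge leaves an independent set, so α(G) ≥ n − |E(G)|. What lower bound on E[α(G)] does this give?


E[|E(G)|] = C(131, 2)·p = 8515 · (1/655) = 13.
E[α(G)] ≥ n − E[|E(G)|] = 131 − 13 = 118.
Numerically: ≈ 118.0000.
(This is only a lower bound; the true E[α(G)] may be larger.)

E[α(G)] ≥ 118 ≈ 118.0000.


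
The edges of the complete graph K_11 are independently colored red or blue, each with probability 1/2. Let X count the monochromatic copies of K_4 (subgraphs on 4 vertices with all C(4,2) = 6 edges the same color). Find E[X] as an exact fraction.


Let X = Σ_S X_S over the C(11, 4) = 330 subsets S of size 4, where X_S = 1 if the K_4 on S is monochromatic.
For a fixed S, the K_4 on S has C(4, 2) = 6 edges. P[all 6 edges red] = (1/2)^6, and likewise for blue, so P[monochromatic] = 2·(1/2)^6 = 2^{1 − 6} = 1/32.
Summing: E[X] = C(11, 4) · 2^{1 − 6} = 330 · 1/32 = 165/16.
Numerically: E[X] ≈ 10.312500.

E[X] = C(11,4)·2^(1−C(4,2)) = 165/16 ≈ 10.312500.


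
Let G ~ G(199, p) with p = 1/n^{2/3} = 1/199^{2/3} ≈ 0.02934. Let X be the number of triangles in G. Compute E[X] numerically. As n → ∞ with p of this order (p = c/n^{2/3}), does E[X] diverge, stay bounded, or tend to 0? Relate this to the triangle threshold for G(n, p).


Number of potential triangles: C(199, 3) = 1293699.
Each occurs with probability p³ ≈ (0.02934)³ ≈ 2.525189e-05.
By linearity: E[X] = C(199, 3)·p³ ≈ 1293699 · 2.525189e-05 ≈ 32.6683.
Since α = 2/3 < 1, p = c/n^{2/3} ≫ 1/n is above the triangle threshold p ~ 1/n. Asymptotically E[X] ~ (c³/6)·n^{3(1−α)} = (1³/6)·n^{1} → ∞; triangles are abundant w.h.p.

E[X] ≈ 32.6683; in regime p = Θ(1/n^{2/3}) E[X] diverges (above the triangle threshold p ~ 1/n).


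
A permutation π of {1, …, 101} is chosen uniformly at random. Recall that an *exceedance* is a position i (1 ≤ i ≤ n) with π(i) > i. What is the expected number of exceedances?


Write X = Σ_{i=1}^{101} X_i, where X_i = 1_{π(i) > i}.
For each fixed i, π(i) is uniform over {1, …, 101} (marginal of a uniform permutation), so P[π(i) > i] = (n − i)/n. Summing: Σ_{i=1}^{101} (n − i)/n = (0 + 1 + … + 100)/101 = 101(101 − 1)/(2·101) = (101 − 1)/2.
Hence E[X] = Σ_{i=1}^{101} (101 − i)/101 = 50 ≈ 50.00000.

E[X] = 50 = 50.00000.


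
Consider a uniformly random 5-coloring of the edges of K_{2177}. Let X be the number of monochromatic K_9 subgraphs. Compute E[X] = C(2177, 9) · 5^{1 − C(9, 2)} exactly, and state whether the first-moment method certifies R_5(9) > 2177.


E[X] = C(2177, 9) · 5^{1 − 36} = 2976951400847999984172400 · 5^{−35} = 2976951400847999984172400/2910383045673370361328125.
As a reduced fraction: E[X] = 119078056033919999366896/116415321826934814453125 ≈ 1.0228727.
Is E[X] < 1? NO.
Since E[X] ≥ 1, the first-moment bound is inconclusive at n = 2177; it does NOT by itself certify R_5(9) > 2177.

E[X] = 119078056033919999366896/116415321826934814453125 ≈ 1.0228727; E[X] ≥ 1; first-moment method inconclusive here.


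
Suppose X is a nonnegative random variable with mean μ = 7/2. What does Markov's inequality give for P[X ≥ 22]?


μ = E[X] = 7/2, a = 22.
Markov: P[X ≥ 22] ≤ μ/a = (7/2)/22 = 7/44.
Numerically: ≈ 0.159.
(Since a = 22 > μ = 3.500, the bound 7/44 is < 1 and informative.)

P[X ≥ 22] ≤ 7/44 ≈ 0.159.


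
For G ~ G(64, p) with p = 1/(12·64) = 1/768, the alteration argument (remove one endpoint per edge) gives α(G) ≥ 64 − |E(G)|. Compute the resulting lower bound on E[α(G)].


E[|E(G)|] = C(64, 2)·p = 2016 · (1/768) = 21/8.
E[α(G)] ≥ n − E[|E(G)|] = 64 − 21/8 = 491/8.
Numerically: ≈ 61.375.
(This is only a lower bound; the true E[α(G)] may be larger.)

E[α(G)] ≥ 491/8 ≈ 61.375.


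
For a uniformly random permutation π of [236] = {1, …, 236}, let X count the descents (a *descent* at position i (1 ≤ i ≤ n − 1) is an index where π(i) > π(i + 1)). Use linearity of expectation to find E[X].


Write X = Σ X_I over i = 1, …, 235, with X_I the indicator of one descent.
There are 235 indicators.
For each fixed i, the pair (π(i), π(i+1)) is a uniformly random ordered pair of distinct values from {1, …, 236}; by symmetry P[π(i) > π(i+1)] = 1/2.
By linearity: E[X] = 235 · (1/2) = (236 − 1) · (1/2) = 235/2 ≈ 117.5000.

E[X] = 235/2 = 117.5000.


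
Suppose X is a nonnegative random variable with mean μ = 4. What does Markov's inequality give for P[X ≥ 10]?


μ = E[X] = 4, a = 10.
Markov: P[X ≥ 10] ≤ μ/a = (4)/10 = 2/5.
Numerically: ≈ 0.400000.
(Since a = 10 > μ = 4.000000, the bound 2/5 is < 1 and informative.)

P[X ≥ 10] ≤ 2/5 ≈ 0.400000.


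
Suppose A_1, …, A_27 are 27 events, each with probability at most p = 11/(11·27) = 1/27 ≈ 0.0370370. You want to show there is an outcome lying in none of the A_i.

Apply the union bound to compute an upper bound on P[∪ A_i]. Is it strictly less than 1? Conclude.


Union bound: P[∪_{i=1}^{27} A_i] ≤ Σ_i P[A_i] ≤ 27·p = 27·(1/27) = 1.
Numerically: 1 ≈ 1.0000000.
Is 1 < 1? NO.
Since the bound 1 is ≥ 1, the union bound is uninformative here; it does NOT by itself certify existence.

27·p = 1 ≈ 1.0000000; existence NOT certified by the union bound.


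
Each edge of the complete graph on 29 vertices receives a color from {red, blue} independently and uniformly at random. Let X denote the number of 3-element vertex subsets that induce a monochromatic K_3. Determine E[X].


Let X = Σ_S X_S over the C(29, 3) = 3654 subsets S of size 3, where X_S = 1 if the K_3 on S is monochromatic.
For a fixed S, the K_3 on S has C(3, 2) = 3 edges. P[all 3 edges red] = (1/2)^3, and likewise for blue, so P[monochromatic] = 2·(1/2)^3 = 2^{1 − 3} = 1/4.
By linearity of expectation: E[X] = C(29, 3) · 2^{1 − 3} = 3654 · 1/4 = 1827/2.
Numerically: E[X] ≈ 913.500000.

E[X] = C(29,3)·2^(1−C(3,2)) = 1827/2 ≈ 913.500000.


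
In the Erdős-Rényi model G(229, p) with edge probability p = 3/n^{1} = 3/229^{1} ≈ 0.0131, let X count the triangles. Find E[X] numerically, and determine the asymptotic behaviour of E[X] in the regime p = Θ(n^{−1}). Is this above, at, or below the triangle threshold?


Number of potential triangles: C(229, 3) = 1975354.
Each occurs with probability p³ ≈ (0.0131)³ ≈ 2.248316e-06.
By linearity: E[X] = C(229, 3)·p³ ≈ 1975354 · 2.248316e-06 ≈ 4.4412.
Here α = 1, so p = 3/n is exactly at the triangle threshold p ~ 1/n. Asymptotically E[X] → c³/6 = 3³/6 = 9/2 ≈ 4.5000, a bounded constant. In this regime the triangle count is asymptotically Poisson(c³/6).

E[X] ≈ 4.4412; in regime p = Θ(1/n^{1}) E[X] stays bounded (at the triangle threshold p ~ 1/n).


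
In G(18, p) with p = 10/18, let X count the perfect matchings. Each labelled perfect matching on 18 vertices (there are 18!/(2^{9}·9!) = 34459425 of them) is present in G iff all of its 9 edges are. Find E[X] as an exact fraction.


K_18 has 18!/(2^{9}·9!) = 34459425 labelled perfect matchings.
For each such perfect matching H, let X_H = 1 if all 9 edges of H are present in G. Then P[X_H = 1] = p^{9} = (5/9)^{9} = 1953125/387420489.
By linearity of expectation: E[X] = Σ_H E[X_H] = 34459425 · p^{9} = 34459425 · 1953125/387420489 = 830908203125/4782969.
Numerically: E[X] ≈ 173722.

E[X] = 34459425 · (5/9)^{9} = 830908203125/4782969 ≈ 173722.


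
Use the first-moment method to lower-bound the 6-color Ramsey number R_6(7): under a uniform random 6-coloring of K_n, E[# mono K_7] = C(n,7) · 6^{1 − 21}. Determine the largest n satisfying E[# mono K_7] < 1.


We need C(n, 7) · 6^{1 − 21} < 1, i.e. C(n, 7) < 6^{21 − 1} = 3656158440062976.
Check values of n near the boundary:
  n = 566: C(566, 7) = 3557206237959440; 3557206237959440 < 3656158440062976? YES
  n = 567: C(567, 7) = 3601671315933933; 3601671315933933 < 3656158440062976? YES
  n = 568: C(568, 7) = 3646611956239704; 3646611956239704 < 3656158440062976? YES
  n = 569: C(569, 7) = 3692032389858348; 3692032389858348 < 3656158440062976? NO
  n = 570: C(570, 7) = 3737936877831720; 3737936877831720 < 3656158440062976? NO
  n = 571: C(571, 7) = 3784329711421830; 3784329711421830 < 3656158440062976? NO
The largest n with C(n, 7) < 3656158440062976 is n = 568 (where E[X] = 16882462760369/16926659444736 ≈ 0.997389). Hence R_6(7) > 568, i.e. R_6(7) ≥ 569.

Largest n = 568; hence R_6(7) > 568.


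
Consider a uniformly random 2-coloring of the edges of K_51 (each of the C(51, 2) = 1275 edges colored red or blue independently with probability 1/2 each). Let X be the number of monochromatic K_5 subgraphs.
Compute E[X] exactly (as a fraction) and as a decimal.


Let X = Σ_S X_S over the C(51, 5) = 2349060 subsets S of size 5, where X_S = 1 if the K_5 on S is monochromatic.
For a fixed S, the K_5 on S has C(5, 2) = 10 edges. P[all 10 edges red] = (1/2)^10, and likewise for blue, so P[monochromatic] = 2·(1/2)^10 = 2^{1 − 10} = 1/512.
Summing: E[X] = C(51, 5) · 2^{1 − 10} = 2349060 · 1/512 = 587265/128.
Numerically: E[X] ≈ 4588.008.

E[X] = C(51,5)·2^(1−C(5,2)) = 587265/128 ≈ 4588.008.


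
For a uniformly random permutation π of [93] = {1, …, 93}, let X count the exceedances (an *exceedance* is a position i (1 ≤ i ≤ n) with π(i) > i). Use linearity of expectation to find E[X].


Write X = Σ_{i=1}^{93} X_i, where X_i = 1_{π(i) > i}.
For each fixed i, π(i) is uniform over {1, …, 93} (marginal of a uniform permutation), so P[π(i) > i] = (n − i)/n. Summing: Σ_{i=1}^{93} (n − i)/n = (0 + 1 + … + 92)/93 = 93(93 − 1)/(2·93) = (93 − 1)/2.
Hence E[X] = Σ_{i=1}^{93} (93 − i)/93 = 46 ≈ 46.000000.

E[X] = 46 = 46.000000.


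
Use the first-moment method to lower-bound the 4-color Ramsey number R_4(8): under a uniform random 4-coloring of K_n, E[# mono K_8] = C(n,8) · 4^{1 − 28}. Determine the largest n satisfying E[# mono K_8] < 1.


We need C(n, 8) · 4^{1 − 28} < 1, i.e. C(n, 8) < 4^{28 − 1} = 18014398509481984.
Check values of n near the boundary:
  n = 407: C(407, 8) = 17424959239309050; 17424959239309050 < 18014398509481984? YES
  n = 408: C(408, 8) = 17773458424095231; 17773458424095231 < 18014398509481984? YES
  n = 409: C(409, 8) = 18128041135797879; 18128041135797879 < 18014398509481984? NO
  n = 410: C(410, 8) = 18488798173326195; 18488798173326195 < 18014398509481984? NO
The largest n with C(n, 8) < 18014398509481984 is n = 408 (where E[X] = 17773458424095231/18014398509481984 ≈ 0.9866). Hence R_4(8) > 408, i.e. R_4(8) ≥ 409.

Largest n = 408; hence R_4(8) > 408.


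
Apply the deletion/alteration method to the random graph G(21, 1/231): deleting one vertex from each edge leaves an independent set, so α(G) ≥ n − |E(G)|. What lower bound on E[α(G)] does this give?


E[|E(G)|] = C(21, 2)·p = 210 · (1/231) = 10/11.
E[α(G)] ≥ n − E[|E(G)|] = 21 − 10/11 = 221/11.
Numerically: ≈ 20.091.
(This is only a lower bound; the true E[α(G)] may be larger.)

E[α(G)] ≥ 221/11 ≈ 20.091.


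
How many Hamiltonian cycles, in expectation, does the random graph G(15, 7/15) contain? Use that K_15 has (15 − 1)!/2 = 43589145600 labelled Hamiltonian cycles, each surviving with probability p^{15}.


K_15 has (15 − 1)!/2 = 43589145600 labelled Hamiltonian cycles.
For each such Hamiltonian cycle H, let X_H = 1 if all 15 edges of H are present in G. Then P[X_H = 1] = p^{15} = (7/15)^{15} = 4747561509943/437893890380859375.
By linearity of expectation: E[X] = Σ_H E[X_H] = 43589145600 · p^{15} = 43589145600 · 4747561509943/437893890380859375 = 34064551424174695424/72081298828125.
Numerically: E[X] ≈ 4.73e+05.

E[X] = 43589145600 · (7/15)^{15} = 34064551424174695424/72081298828125 ≈ 4.73e+05.


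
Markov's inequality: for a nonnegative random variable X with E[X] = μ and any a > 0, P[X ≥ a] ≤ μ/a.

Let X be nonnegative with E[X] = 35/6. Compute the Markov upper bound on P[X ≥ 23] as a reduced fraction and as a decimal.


μ = E[X] = 35/6, a = 23.
Markov: P[X ≥ 23] ≤ μ/a = (35/6)/23 = 35/138.
Numerically: ≈ 0.254.
(Since a = 23 > μ = 5.833, the bound 35/138 is < 1 and informative.)

P[X ≥ 23] ≤ 35/138 ≈ 0.254.


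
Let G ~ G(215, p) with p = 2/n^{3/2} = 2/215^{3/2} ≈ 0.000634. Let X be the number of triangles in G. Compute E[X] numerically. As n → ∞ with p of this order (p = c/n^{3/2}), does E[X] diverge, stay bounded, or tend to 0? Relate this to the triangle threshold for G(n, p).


Number of potential triangles: C(215, 3) = 1633355.
Each occurs with probability p³ ≈ (0.000634)³ ≈ 2.55339e-10.
By linearity: E[X] = C(215, 3)·p³ ≈ 1633355 · 2.55339e-10 ≈ 0.000.
Since α = 3/2 > 1, p = c/n^{3/2} = o(1/n) is below the triangle threshold p ~ 1/n. Asymptotically E[X] ~ (c³/6)·n^{3(1−α)} = (2³/6)·n^{-1.5} → 0, so by Markov's inequality G has no triangles w.h.p.

E[X] ≈ 0.000; in regime p = Θ(1/n^{3/2}) E[X] tends to 0 (below the triangle threshold p ~ 1/n).


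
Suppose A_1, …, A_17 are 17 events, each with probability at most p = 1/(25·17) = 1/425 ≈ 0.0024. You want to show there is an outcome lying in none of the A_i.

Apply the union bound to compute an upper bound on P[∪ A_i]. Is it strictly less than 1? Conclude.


Union bound: P[∪_{i=1}^{17} A_i] ≤ Σ_i P[A_i] ≤ 17·p = 17·(1/425) = 1/25.
Numerically: 1/25 ≈ 0.0400.
Is 1/25 < 1? YES.
Since P[∪ A_i] ≤ 1/25 < 1, the complement has P[∩ A_i^c] ≥ 1 − 1/25 = 24/25 > 0, so some outcome avoids every A_i.

17·p = 1/25 ≈ 0.0400; existence CERTIFIED by the union bound.


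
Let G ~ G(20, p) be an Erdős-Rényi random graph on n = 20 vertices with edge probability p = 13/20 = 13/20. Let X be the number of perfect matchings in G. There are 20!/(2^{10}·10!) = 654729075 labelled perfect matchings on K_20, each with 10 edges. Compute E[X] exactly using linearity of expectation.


K_20 has 20!/(2^{10}·10!) = 654729075 labelled perfect matchings.
For each such perfect matching H, let X_H = 1 if all 10 edges of H are present in G. Then P[X_H = 1] = p^{10} = (13/20)^{10} = 137858491849/10240000000000.
By linearity of expectation: E[X] = Σ_H E[X_H] = 654729075 · p^{10} = 654729075 · 137858491849/10240000000000 = 3610398513967632387/409600000000.
Numerically: E[X] ≈ 8.81e+06.

E[X] = 654729075 · (13/20)^{10} = 3610398513967632387/409600000000 ≈ 8.81e+06.


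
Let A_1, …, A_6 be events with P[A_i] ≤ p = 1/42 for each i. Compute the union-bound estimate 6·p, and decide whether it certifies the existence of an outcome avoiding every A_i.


Union bound: P[∪_{i=1}^{6} A_i] ≤ Σ_i P[A_i] ≤ 6·p = 6·(1/42) = 1/7.
Numerically: 1/7 ≈ 0.14286.
Is 1/7 < 1? YES.
Since P[∪ A_i] ≤ 1/7 < 1, the complement has P[∩ A_i^c] ≥ 1 − 1/7 = 6/7 > 0, so some outcome avoids every A_i.

6·p = 1/7 ≈ 0.14286; existence CERTIFIED by the union bound.


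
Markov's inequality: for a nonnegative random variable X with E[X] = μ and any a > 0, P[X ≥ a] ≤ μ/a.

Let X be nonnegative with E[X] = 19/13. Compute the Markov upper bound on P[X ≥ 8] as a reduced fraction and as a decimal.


μ = E[X] = 19/13, a = 8.
Markov: P[X ≥ 8] ≤ μ/a = (19/13)/8 = 19/104.
Numerically: ≈ 0.1827.
(Since a = 8 > μ = 1.4615, the bound 19/104 is < 1 and informative.)

P[X ≥ 8] ≤ 19/104 ≈ 0.1827.


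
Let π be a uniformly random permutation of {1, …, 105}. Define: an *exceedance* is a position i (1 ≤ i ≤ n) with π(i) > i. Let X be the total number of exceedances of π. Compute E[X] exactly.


Write X = Σ_{i=1}^{105} X_i, where X_i = 1_{π(i) > i}.
For each fixed i, π(i) is uniform over {1, …, 105} (marginal of a uniform permutation), so P[π(i) > i] = (n − i)/n. Summing: Σ_{i=1}^{105} (n − i)/n = (0 + 1 + … + 104)/105 = 105(105 − 1)/(2·105) = (105 − 1)/2.
Hence E[X] = Σ_{i=1}^{105} (105 − i)/105 = 52 ≈ 52.000000.

E[X] = 52 = 52.000000.


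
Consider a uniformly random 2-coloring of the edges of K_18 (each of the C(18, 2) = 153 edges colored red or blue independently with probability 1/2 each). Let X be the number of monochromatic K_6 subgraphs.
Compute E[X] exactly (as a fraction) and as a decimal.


Let X = Σ_S X_S over the C(18, 6) = 18564 subsets S of size 6, where X_S = 1 if the K_6 on S is monochromatic.
For a fixed S, the K_6 on S has C(6, 2) = 15 edges. P[all 15 edges red] = (1/2)^15, and likewise for blue, so P[monochromatic] = 2·(1/2)^15 = 2^{1 − 15} = 1/16384.
By linearity: E[X] = C(18, 6) · 2^{1 − 15} = 18564 · 1/16384 = 4641/4096.
Numerically: E[X] ≈ 1.1331.

E[X] = C(18,6)·2^(1−C(6,2)) = 4641/4096 ≈ 1.1331.


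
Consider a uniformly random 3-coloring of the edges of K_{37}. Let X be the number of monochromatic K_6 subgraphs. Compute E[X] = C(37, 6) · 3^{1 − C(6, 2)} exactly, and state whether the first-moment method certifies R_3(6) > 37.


E[X] = C(37, 6) · 3^{1 − 15} = 2324784 · 3^{−14} = 2324784/4782969.
As a reduced fraction: E[X] = 774928/1594323 ≈ 0.4861.
Is E[X] < 1? YES.
Since E[X] < 1, there exists a 3-coloring of K_{37} with no monochromatic K_6; hence R_3(6) > 37.

E[X] = 774928/1594323 ≈ 0.4861; E[X] < 1, so R_3(6) > 37.


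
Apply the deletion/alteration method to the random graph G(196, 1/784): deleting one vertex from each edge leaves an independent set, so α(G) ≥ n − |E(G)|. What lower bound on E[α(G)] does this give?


E[|E(G)|] = C(196, 2)·p = 19110 · (1/784) = 195/8.
E[α(G)] ≥ n − E[|E(G)|] = 196 − 195/8 = 1373/8.
Numerically: ≈ 171.625000.
(This is only a lower bound; the true E[α(G)] may be larger.)

E[α(G)] ≥ 1373/8 ≈ 171.625000.


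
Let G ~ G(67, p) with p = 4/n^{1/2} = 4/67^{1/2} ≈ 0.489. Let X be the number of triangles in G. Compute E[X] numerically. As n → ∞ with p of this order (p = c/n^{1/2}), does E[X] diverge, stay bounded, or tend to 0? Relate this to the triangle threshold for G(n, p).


Number of potential triangles: C(67, 3) = 47905.
Each occurs with probability p³ ≈ (0.489)³ ≈ 1.16699e-01.
By linearity: E[X] = C(67, 3)·p³ ≈ 47905 · 1.16699e-01 ≈ 5590.474.
Since α = 1/2 < 1, p = c/n^{1/2} ≫ 1/n is above the triangle threshold p ~ 1/n. Asymptotically E[X] ~ (c³/6)·n^{3(1−α)} = (4³/6)·n^{1.5} → ∞; triangles are abundant w.h.p.

E[X] ≈ 5590.474; in regime p = Θ(1/n^{1/2}) E[X] diverges (above the triangle threshold p ~ 1/n).


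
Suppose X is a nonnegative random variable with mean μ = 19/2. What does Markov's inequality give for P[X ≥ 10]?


μ = E[X] = 19/2, a = 10.
Markov: P[X ≥ 10] ≤ μ/a = (19/2)/10 = 19/20.
Numerically: ≈ 0.950.
(Since a = 10 > μ = 9.500, the bound 19/20 is < 1 and informative.)

P[X ≥ 10] ≤ 19/20 ≈ 0.950.


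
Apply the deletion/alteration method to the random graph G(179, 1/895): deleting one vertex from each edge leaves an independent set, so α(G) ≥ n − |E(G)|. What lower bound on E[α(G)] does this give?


E[|E(G)|] = C(179, 2)·p = 15931 · (1/895) = 89/5.
E[α(G)] ≥ n − E[|E(G)|] = 179 − 89/5 = 806/5.
Numerically: ≈ 161.200000.
(This is only a lower bound; the true E[α(G)] may be larger.)

E[α(G)] ≥ 806/5 ≈ 161.200000.


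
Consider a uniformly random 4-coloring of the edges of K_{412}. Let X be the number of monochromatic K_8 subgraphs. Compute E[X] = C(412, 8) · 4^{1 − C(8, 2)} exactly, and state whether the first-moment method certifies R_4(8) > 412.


E[X] = C(412, 8) · 4^{1 − 28} = 19229204065337145 · 4^{−27} = 19229204065337145/18014398509481984.
As a reduced fraction: E[X] = 19229204065337145/18014398509481984 ≈ 1.0674353.
Is E[X] < 1? NO.
Since E[X] ≥ 1, the first-moment bound is inconclusive at n = 412; it does NOT by itself certify R_4(8) > 412.

E[X] = 19229204065337145/18014398509481984 ≈ 1.0674353; E[X] ≥ 1; first-moment method inconclusive here.


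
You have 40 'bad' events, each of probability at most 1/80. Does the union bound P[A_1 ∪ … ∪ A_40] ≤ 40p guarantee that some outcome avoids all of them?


Union bound: P[∪_{i=1}^{40} A_i] ≤ Σ_i P[A_i] ≤ 40·p = 40·(1/80) = 1/2.
Numerically: 1/2 ≈ 0.5000.
Is 1/2 < 1? YES.
Since P[∪ A_i] ≤ 1/2 < 1, the complement has P[∩ A_i^c] ≥ 1 − 1/2 = 1/2 > 0, so some outcome avoids every A_i.

40·p = 1/2 ≈ 0.5000; existence CERTIFIED by the union bound.


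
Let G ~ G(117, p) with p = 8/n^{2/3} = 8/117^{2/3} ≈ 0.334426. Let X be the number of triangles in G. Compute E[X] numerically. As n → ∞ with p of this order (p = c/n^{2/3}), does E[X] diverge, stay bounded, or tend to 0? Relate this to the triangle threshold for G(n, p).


Number of potential triangles: C(117, 3) = 260130.
Each occurs with probability p³ ≈ (0.334426)³ ≈ 3.74022938e-02.
By linearity: E[X] = C(117, 3)·p³ ≈ 260130 · 3.74022938e-02 ≈ 9729.458689.
Since α = 2/3 < 1, p = c/n^{2/3} ≫ 1/n is above the triangle threshold p ~ 1/n. Asymptotically E[X] ~ (c³/6)·n^{3(1−α)} = (8³/6)·n^{1} → ∞; triangles are abundant w.h.p.

E[X] ≈ 9729.458689; in regime p = Θ(1/n^{2/3}) E[X] diverges (above the triangle threshold p ~ 1/n).


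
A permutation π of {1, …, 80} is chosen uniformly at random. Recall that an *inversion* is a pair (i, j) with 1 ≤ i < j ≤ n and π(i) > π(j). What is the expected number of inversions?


Write X = Σ X_I over the C(80, 2) = 3160 pairs i < j, with X_I the indicator of one inversion.
There are 3160 indicators.
For each fixed pair i < j, the values π(i) and π(j) are two distinct elements of {1, …, 80} in uniformly random order; by symmetry P[π(i) > π(j)] = 1/2.
By linearity: E[X] = 3160 · (1/2) = C(80, 2) · (1/2) = 3160/2 = 1580 ≈ 1580.00000.

E[X] = 1580 = 1580.00000.


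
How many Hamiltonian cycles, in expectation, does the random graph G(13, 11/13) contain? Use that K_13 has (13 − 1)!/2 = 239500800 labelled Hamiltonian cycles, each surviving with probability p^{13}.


K_13 has (13 − 1)!/2 = 239500800 labelled Hamiltonian cycles.
For each such Hamiltonian cycle H, let X_H = 1 if all 13 edges of H are present in G. Then P[X_H = 1] = p^{13} = (11/13)^{13} = 34522712143931/302875106592253.
By linearity of expectation: E[X] = Σ_H E[X_H] = 239500800 · p^{13} = 239500800 · 34522712143931/302875106592253 = 8268217176641189644800/302875106592253.
Numerically: E[X] ≈ 2.73e+07.

E[X] = 239500800 · (11/13)^{13} = 8268217176641189644800/302875106592253 ≈ 2.73e+07.


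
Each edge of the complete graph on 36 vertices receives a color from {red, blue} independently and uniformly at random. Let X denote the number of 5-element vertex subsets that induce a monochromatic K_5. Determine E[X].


Let X = Σ_S X_S over the C(36, 5) = 376992 subsets S of size 5, where X_S = 1 if the K_5 on S is monochromatic.
For a fixed S, the K_5 on S has C(5, 2) = 10 edges. P[all 10 edges red] = (1/2)^10, and likewise for blue, so P[monochromatic] = 2·(1/2)^10 = 2^{1 − 10} = 1/512.
Summing: E[X] = C(36, 5) · 2^{1 − 10} = 376992 · 1/512 = 11781/16.
Numerically: E[X] ≈ 736.31250.

E[X] = C(36,5)·2^(1−C(5,2)) = 11781/16 ≈ 736.31250.


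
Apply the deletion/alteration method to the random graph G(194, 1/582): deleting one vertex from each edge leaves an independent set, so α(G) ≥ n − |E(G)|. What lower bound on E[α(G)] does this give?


E[|E(G)|] = C(194, 2)·p = 18721 · (1/582) = 193/6.
E[α(G)] ≥ n − E[|E(G)|] = 194 − 193/6 = 971/6.
Numerically: ≈ 161.8333.
(This is only a lower bound; the true E[α(G)] may be larger.)

E[α(G)] ≥ 971/6 ≈ 161.8333.


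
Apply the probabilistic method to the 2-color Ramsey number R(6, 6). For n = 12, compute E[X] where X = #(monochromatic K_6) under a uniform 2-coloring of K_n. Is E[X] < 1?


E[X] = C(12, 6) · 2^{1 − 15} = 924 · 2^{−14} = 924/16384.
As a reduced fraction: E[X] = 231/4096 ≈ 0.056396.
Is E[X] < 1? YES.
Since E[X] < 1, there exists a 2-coloring of K_{12} with no monochromatic K_6; hence R(6, 6) > 12.

E[X] = 231/4096 ≈ 0.056396; E[X] < 1, so R(6, 6) > 12.


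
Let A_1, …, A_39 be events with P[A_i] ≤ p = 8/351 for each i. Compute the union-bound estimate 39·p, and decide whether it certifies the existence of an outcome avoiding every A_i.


Union bound: P[∪_{i=1}^{39} A_i] ≤ Σ_i P[A_i] ≤ 39·p = 39·(8/351) = 8/9.
Numerically: 8/9 ≈ 0.888889.
Is 8/9 < 1? YES.
Since P[∪ A_i] ≤ 8/9 < 1, the complement has P[∩ A_i^c] ≥ 1 − 8/9 = 1/9 > 0, so some outcome avoids every A_i.

39·p = 8/9 ≈ 0.888889; existence CERTIFIED by the union bound.


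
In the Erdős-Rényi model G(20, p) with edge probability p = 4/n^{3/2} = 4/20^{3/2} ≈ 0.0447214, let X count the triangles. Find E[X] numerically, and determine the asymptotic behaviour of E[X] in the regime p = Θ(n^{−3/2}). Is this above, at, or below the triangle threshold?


Number of potential triangles: C(20, 3) = 1140.
Each occurs with probability p³ ≈ (0.0447214)³ ≈ 8.94427191e-05.
By linearity: E[X] = C(20, 3)·p³ ≈ 1140 · 8.94427191e-05 ≈ 0.101965.
Since α = 3/2 > 1, p = c/n^{3/2} = o(1/n) is below the triangle threshold p ~ 1/n. Asymptotically E[X] ~ (c³/6)·n^{3(1−α)} = (4³/6)·n^{-1.5} → 0, so by Markov's inequality G has no triangles w.h.p.

E[X] ≈ 0.101965; in regime p = Θ(1/n^{3/2}) E[X] tends to 0 (below the triangle threshold p ~ 1/n).
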